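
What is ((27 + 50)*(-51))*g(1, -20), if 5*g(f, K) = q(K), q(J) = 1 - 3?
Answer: 7854/5 ≈ 1570.8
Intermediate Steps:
q(J) = -2
g(f, K) = -2/5 (g(f, K) = (1/5)*(-2) = -2/5)
((27 + 50)*(-51))*g(1, -20) = ((27 + 50)*(-51))*(-2/5) = (77*(-51))*(-2/5) = -3927*(-2/5) = 7854/5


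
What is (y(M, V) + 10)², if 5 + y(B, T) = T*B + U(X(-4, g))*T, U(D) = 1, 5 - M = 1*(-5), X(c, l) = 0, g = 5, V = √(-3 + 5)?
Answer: 267 + 110*√2 ≈ 422.56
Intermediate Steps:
V = √2 ≈ 1.4142
M = 10 (M = 5 - (-5) = 5 - 1*(-5) = 5 + 5 = 10)
y(B, T) = -5 + T + B*T (y(B, T) = -5 + (T*B + 1*T) = -5 + (B*T + T) = -5 + (T + B*T) = -5 + T + B*T)
(y(M, V) + 10)² = ((-5 + √2 + 10*√2) + 10)² = ((-5 + 11*√2) + 10)² = (5 + 11*√2)²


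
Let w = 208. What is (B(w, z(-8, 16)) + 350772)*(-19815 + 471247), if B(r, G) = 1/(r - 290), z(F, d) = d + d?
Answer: 6492337699948/41 ≈ 1.5835e+11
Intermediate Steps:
z(F, d) = 2*d
B(r, G) = 1/(-290 + r)
(B(w, z(-8, 16)) + 350772)*(-19815 + 471247) = (1/(-290 + 208) + 350772)*(-19815 + 471247) = (1/(-82) + 350772)*451432 = (-1/82 + 350772)*451432 = (28763303/82)*451432 = 6492337699948/41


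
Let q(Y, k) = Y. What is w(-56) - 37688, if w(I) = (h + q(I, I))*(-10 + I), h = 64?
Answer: -38216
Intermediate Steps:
w(I) = (-10 + I)*(64 + I) (w(I) = (64 + I)*(-10 + I) = (-10 + I)*(64 + I))
w(-56) - 37688 = (-640 + (-56)² + 54*(-56)) - 37688 = (-640 + 3136 - 3024) - 37688 = -528 - 37688 = -38216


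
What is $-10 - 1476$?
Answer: $-1486$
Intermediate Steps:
$-10 - 1476 = -1486$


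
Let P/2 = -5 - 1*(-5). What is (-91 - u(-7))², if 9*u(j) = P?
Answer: 8281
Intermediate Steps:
P = 0 (P = 2*(-5 - 1*(-5)) = 2*(-5 + 5) = 2*0 = 0)
u(j) = 0 (u(j) = (⅑)*0 = 0)
(-91 - u(-7))² = (-91 - 1*0)² = (-91 + 0)² = (-91)² = 8281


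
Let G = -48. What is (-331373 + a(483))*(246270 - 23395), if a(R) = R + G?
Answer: -73757806750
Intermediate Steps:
a(R) = -48 + R (a(R) = R - 48 = -48 + R)
(-331373 + a(483))*(246270 - 23395) = (-331373 + (-48 + 483))*(246270 - 23395) = (-331373 + 435)*222875 = -330938*222875 = -73757806750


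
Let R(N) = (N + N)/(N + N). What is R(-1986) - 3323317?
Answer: -3323316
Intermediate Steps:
R(N) = 1 (R(N) = (2*N)/((2*N)) = (2*N)*(1/(2*N)) = 1)
R(-1986) - 3323317 = 1 - 3323317 = -3323316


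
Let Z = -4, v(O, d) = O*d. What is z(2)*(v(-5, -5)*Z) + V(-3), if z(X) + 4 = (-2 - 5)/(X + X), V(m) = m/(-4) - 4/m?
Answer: 6925/12 ≈ 577.08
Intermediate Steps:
V(m) = -4/m - m/4 (V(m) = m*(-¼) - 4/m = -m/4 - 4/m = -4/m - m/4)
z(X) = -4 - 7/(2*X) (z(X) = -4 + (-2 - 5)/(X + X) = -4 - 7*1/(2*X) = -4 - 7/(2*X))
z(2)*(v(-5, -5)*Z) + V(-3) = (-4 - 7/2/2)*(-5*(-5)*(-4)) + (-4/(-3) - ¼*(-3)) = (-4 - 7/2*½)*(25*(-4)) + (-4*(-⅓) + ¾) = (-4 - 7/4)*(-100) + (4/3 + ¾) = -23/4*(-100) + 25/12 = 575 + 25/12 = 6925/12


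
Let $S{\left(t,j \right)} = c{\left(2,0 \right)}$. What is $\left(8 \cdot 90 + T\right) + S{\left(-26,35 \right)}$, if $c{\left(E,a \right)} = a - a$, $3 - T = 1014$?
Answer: $-291$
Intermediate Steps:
$T = -1011$ ($T = 3 - 1014 = -1011$)
$c{\left(E,a \right)} = 0$
$S{\left(t,j \right)} = 0$
$\left(8 \cdot 90 + T\right) + S{\left(-26,35 \right)} = \left(8 \cdot 90 - 1011\right) + 0 = \left(720 - 1011\right) + 0 = -291 + 0 = -291$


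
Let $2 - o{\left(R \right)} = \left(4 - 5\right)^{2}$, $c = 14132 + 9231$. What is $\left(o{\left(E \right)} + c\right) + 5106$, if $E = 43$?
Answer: $28470$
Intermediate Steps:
$c = 23363$
$o{\left(R \right)} = 1$ ($o{\left(R \right)} = 2 - \left(4 - 5\right)^{2} = 2 - \left(-1\right)^{2} = 2 - 1 = 1$)
$\left(o{\left(E \right)} + c\right) + 5106 = \left(1 + 23363\right) + 5106 = 23364 + 5106 = 28470$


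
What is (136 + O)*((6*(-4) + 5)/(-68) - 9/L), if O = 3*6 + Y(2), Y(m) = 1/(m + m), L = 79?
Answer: 548513/21488 ≈ 25.526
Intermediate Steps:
Y(m) = 1/(2*m)
O = 73/4 (O = 3*6 + (½)/2 = 18 + (½)*(½) = 18 + ¼ = 73/4 ≈ 18.250)
(136 + O)*((6*(-4) + 5)/(-68) - 9/L) = (136 + 73/4)*((6*(-4) + 5)/(-68) - 9/79) = 617*((-24 + 5)*(-1/68) - 9*1/79)/4 = 617*(-19*(-1/68) - 9/79)/4 = 617*(19/68 - 9/79)/4 = (617/4)*(889/5372) = 548513/21488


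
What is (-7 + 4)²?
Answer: 9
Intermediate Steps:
(-7 + 4)² = (-3)² = 9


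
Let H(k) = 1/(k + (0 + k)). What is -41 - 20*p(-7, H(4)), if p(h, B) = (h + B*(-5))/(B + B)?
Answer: 569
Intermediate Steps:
H(k) = 1/(2*k) (H(k) = 1/(k + k) = 1/(2*k))
p(h, B) = (h - 5*B)/(2*B) (p(h, B) = (h - 5*B)/((2*B)) = (h - 5*B)*(1/(2*B)) = (h - 5*B)/(2*B))
-41 - 20*p(-7, H(4)) = -41 - 10*(-7 - 5/(2*4))/((½)/4) = -41 - 10*(-7 - 5/(2*4))/((½)*(¼)) = -41 - 10*(-7 - 5*⅛)/⅛ = -41 - 10*8*(-7 - 5/8) = -41 - 10*8*(-61)/8 = -41 - 20*(-61/2) = -41 + 610 = 569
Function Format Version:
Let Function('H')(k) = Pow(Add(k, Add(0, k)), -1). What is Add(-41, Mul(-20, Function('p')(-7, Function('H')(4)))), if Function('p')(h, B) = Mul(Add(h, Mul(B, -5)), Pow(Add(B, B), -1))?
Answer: 569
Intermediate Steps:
Function('H')(k) = Mul(Rational(1, 2), Pow(k, -1)) (Function('H')(k) = Pow(Add(k, k), -1) = Pow(Mul(2, k), -1) = Mul(Rational(1, 2), Pow(k, -1)))
Function('p')(h, B) = Mul(Rational(1, 2), Pow(B, -1), Add(h, Mul(-5, B))) (Function('p')(h, B) = Mul(Add(h, Mul(-5, B)), Pow(Mul(2, B), -1)) = Mul(Add(h, Mul(-5, B)), Mul(Rational(1, 2), Pow(B, -1))) = Mul(Rational(1, 2), Pow(B, -1), Add(h, Mul(-5, B))))
Add(-41, Mul(-20, Function('p')(-7, Function('H')(4)))) = Add(-41, Mul(-20, Mul(Rational(1, 2), Pow(Mul(Rational(1, 2), Pow(4, -1)), -1), Add(-7, Mul(-5, Mul(Rational(1, 2), Pow(4, -1))))))) = Add(-41, Mul(-20, Mul(Rational(1, 2), Pow(Mul(Rational(1, 2), Rational(1, 4)), -1), Add(-7, Mul(-5, Mul(Rational(1, 2), Rational(1, 4))))))) = Add(-41, Mul(-20, Mul(Rational(1, 2), Pow(Rational(1, 8), -1), Add(-7, Mul(-5, Rational(1, 8)))))) = Add(-41, Mul(-20, Mul(Rational(1, 2), 8, Add(-7, Rational(-5, 8))))) = Add(-41, Mul(-20, Mul(Rational(1, 2), 8, Rational(-61, 8)))) = Add(-41, Mul(-20, Rational(-61, 2))) = Add(-41, 610) = 569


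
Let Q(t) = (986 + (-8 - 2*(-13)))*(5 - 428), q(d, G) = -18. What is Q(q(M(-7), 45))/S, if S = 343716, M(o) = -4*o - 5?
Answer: -35391/28643 ≈ -1.2356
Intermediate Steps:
M(o) = -5 - 4*o
Q(t) = -424692 (Q(t) = (986 + (-8 + 26))*(-423) = (986 + 18)*(-423) = 1004*(-423) = -424692)
Q(q(M(-7), 45))/S = -424692/343716 = -424692*1/343716 = -35391/28643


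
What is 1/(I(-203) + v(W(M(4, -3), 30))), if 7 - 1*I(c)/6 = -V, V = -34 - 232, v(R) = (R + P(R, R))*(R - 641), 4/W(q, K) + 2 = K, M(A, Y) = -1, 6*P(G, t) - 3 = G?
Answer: -21/41606 ≈ -0.00050473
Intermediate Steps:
P(G, t) = ½ + G/6
W(q, K) = 4/(-2 + K)
v(R) = (½ + 7*R/6)*(-641 + R) (v(R) = (R + (½ + R/6))*(R - 641) = (½ + 7*R/6)*(-641 + R))
V = -266
I(c) = -1554 (I(c) = 42 - (-6)*(-266) = 42 - 6*266 = 42 - 1596 = -1554)
1/(I(-203) + v(W(M(4, -3), 30))) = 1/(-1554 + (-641/2 - 8968/(3*(-2 + 30)) + 7*(4/(-2 + 30))²/6)) = 1/(-1554 + (-641/2 - 8968/(3*28) + 7*(4/28)²/6)) = 1/(-1554 + (-641/2 - 8968/(3*28) + 7*(4*(1/28))²/6)) = 1/(-1554 + (-641/2 - 2242/3*⅐ + 7*(⅐)²/6)) = 1/(-1554 + (-641/2 - 2242/21 + (7/6)*(1/49))) = 1/(-1554 + (-641/2 - 2242/21 + 1/42)) = 1/(-1554 - 8972/21) = 1/(-41606/21) = -21/41606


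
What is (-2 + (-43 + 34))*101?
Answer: -1111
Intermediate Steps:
(-2 + (-43 + 34))*101 = (-2 - 9)*101 = -11*101 = -1111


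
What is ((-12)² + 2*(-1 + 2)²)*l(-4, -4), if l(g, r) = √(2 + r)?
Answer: 146*I*√2 ≈ 206.48*I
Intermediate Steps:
((-12)² + 2*(-1 + 2)²)*l(-4, -4) = ((-12)² + 2*(-1 + 2)²)*√(2 - 4) = (144 + 2*1²)*√(-2) = (144 + 2*1)*(I*√2) = (144 + 2)*(I*√2) = 146*(I*√2) = 146*I*√2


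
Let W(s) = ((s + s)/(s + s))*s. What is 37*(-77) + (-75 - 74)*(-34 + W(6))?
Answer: 1323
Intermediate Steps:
W(s) = s (W(s) = ((2*s)/((2*s)))*s = ((2*s)*(1/(2*s)))*s = 1*s = s)
37*(-77) + (-75 - 74)*(-34 + W(6)) = 37*(-77) + (-75 - 74)*(-34 + 6) = -2849 - 149*(-28) = -2849 + 4172 = 1323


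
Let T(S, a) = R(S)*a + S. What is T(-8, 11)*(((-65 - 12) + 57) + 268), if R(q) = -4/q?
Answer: -620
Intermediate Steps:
T(S, a) = S - 4*a/S (T(S, a) = (-4/S)*a + S = -4*a/S + S = S - 4*a/S)
T(-8, 11)*(((-65 - 12) + 57) + 268) = (-8 - 4*11/(-8))*(((-65 - 12) + 57) + 268) = (-8 - 4*11*(-⅛))*((-77 + 57) + 268) = (-8 + 11/2)*(-20 + 268) = -5/2*248 = -620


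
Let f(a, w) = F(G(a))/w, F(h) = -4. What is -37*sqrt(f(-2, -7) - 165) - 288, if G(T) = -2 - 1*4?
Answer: -288 - 37*I*sqrt(8057)/7 ≈ -288.0 - 474.45*I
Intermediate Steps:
G(T) = -6 (G(T) = -2 - 4 = -6)
f(a, w) = -4/w
-37*sqrt(f(-2, -7) - 165) - 288 = -37*sqrt(-4/(-7) - 165) - 288 = -37*sqrt(-4*(-1/7) - 165) - 288 = -37*sqrt(4/7 - 165) - 288 = -37*I*sqrt(8057)/7 - 288 = -288 - 37*I*sqrt(8057)/7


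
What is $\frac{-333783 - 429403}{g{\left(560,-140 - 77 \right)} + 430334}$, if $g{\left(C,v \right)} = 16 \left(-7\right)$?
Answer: $- \frac{381593}{215111} \approx -1.7739$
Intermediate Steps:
$g{\left(C,v \right)} = -112$
$\frac{-333783 - 429403}{g{\left(560,-140 - 77 \right)} + 430334} = \frac{-333783 - 429403}{-112 + 430334} = - \frac{763186}{430222} = \left(-763186\right) \frac{1}{430222} = - \frac{381593}{215111}$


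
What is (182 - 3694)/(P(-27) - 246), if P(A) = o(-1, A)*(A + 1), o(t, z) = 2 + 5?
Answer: 878/107 ≈ 8.2056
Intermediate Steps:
o(t, z) = 7
P(A) = 7 + 7*A (P(A) = 7*(A + 1) = 7*(1 + A) = 7 + 7*A)
(182 - 3694)/(P(-27) - 246) = (182 - 3694)/((7 + 7*(-27)) - 246) = -3512/((7 - 189) - 246) = -3512/(-182 - 246) = -3512/(-428) = -3512*(-1/428) = 878/107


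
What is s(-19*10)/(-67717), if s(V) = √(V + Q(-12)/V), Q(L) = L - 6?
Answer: -I*√1713895/6433115 ≈ -0.0002035*I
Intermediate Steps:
Q(L) = -6 + L
s(V) = √(V - 18/V) (s(V) = √(V + (-6 - 12)/V) = √(V - 18/V))
s(-19*10)/(-67717) = √(-19*10 - 18/((-19*10)))/(-67717) = √(-190 - 18/(-190))*(-1/67717) = √(-190 - 18*(-1/190))*(-1/67717) = √(-190 + 9/95)*(-1/67717) = √(-18041/95)*(-1/67717) = (I*√1713895/95)*(-1/67717) = -I*√1713895/6433115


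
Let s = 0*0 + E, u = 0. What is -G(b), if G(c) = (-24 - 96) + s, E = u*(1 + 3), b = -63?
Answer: 120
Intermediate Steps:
E = 0 (E = 0*(1 + 3) = 0*4 = 0)
s = 0 (s = 0*0 + 0 = 0 + 0 = 0)
G(c) = -120 (G(c) = (-24 - 96) + 0 = -120 + 0 = -120)
-G(b) = -1*(-120) = 120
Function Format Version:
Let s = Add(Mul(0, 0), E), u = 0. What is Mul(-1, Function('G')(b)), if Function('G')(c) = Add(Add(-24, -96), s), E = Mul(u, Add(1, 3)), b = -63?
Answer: 120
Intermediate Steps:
E = 0 (E = Mul(0, Add(1, 3)) = Mul(0, 4) = 0)
s = 0 (s = Add(Mul(0, 0), 0) = Add(0, 0) = 0)
Function('G')(c) = -120 (Function('G')(c) = Add(Add(-24, -96), 0) = Add(-120, 0) = -120)
Mul(-1, Function('G')(b)) = Mul(-1, -120) = 120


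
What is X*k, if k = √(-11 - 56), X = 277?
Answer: 277*I*√67 ≈ 2267.3*I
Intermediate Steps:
k = I*√67 (k = √(-67) = I*√67 ≈ 8.1853*I)
X*k = 277*(I*√67) = 277*I*√67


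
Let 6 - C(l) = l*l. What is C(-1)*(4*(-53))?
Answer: -1060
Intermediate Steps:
C(l) = 6 - l² (C(l) = 6 - l*l = 6 - l²)
C(-1)*(4*(-53)) = (6 - 1*(-1)²)*(4*(-53)) = (6 - 1*1)*(-212) = (6 - 1)*(-212) = 5*(-212) = -1060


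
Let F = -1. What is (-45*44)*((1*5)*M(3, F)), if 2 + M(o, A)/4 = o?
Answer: -39600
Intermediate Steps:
M(o, A) = -8 + 4*o
(-45*44)*((1*5)*M(3, F)) = (-45*44)*((1*5)*(-8 + 4*3)) = -9900*(-8 + 12) = -9900*4 = -1980*20 = -39600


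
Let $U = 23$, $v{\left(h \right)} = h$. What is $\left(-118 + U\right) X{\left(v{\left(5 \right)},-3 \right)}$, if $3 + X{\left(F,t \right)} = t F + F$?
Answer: $1235$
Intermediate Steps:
$X{\left(F,t \right)} = -3 + F + F t$ ($X{\left(F,t \right)} = -3 + \left(t F + F\right) = -3 + \left(F t + F\right) = -3 + \left(F + F t\right) = -3 + F + F t$)
$\left(-118 + U\right) X{\left(v{\left(5 \right)},-3 \right)} = \left(-118 + 23\right) \left(-3 + 5 + 5 \left(-3\right)\right) = - 95 \left(-3 + 5 - 15\right) = \left(-95\right) \left(-13\right) = 1235$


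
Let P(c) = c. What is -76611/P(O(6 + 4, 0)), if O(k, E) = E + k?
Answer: -76611/10 ≈ -7661.1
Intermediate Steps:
-76611/P(O(6 + 4, 0)) = -76611/(0 + (6 + 4)) = -76611/(0 + 10) = -76611/10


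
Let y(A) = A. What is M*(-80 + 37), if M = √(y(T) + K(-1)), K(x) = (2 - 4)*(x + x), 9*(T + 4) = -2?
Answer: -43*I*√2/3 ≈ -20.27*I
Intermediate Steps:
T = -38/9 (T = -4 + (⅑)*(-2) = -4 - 2/9 = -38/9 ≈ -4.2222)
K(x) = -4*x
M = I*√2/3 (M = √(-38/9 - 4*(-1)) = √(-38/9 + 4) = √(-2/9) = I*√2/3 ≈ 0.4714*I)
M*(-80 + 37) = (I*√2/3)*(-80 + 37) = (I*√2/3)*(-43) = -43*I*√2/3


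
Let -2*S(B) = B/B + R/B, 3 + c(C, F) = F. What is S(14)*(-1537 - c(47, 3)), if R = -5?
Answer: 13833/28 ≈ 494.04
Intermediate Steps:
c(C, F) = -3 + F
S(B) = -½ + 5/(2*B) (S(B) = -(B/B - 5/B)/2 = -(1 - 5/B)/2 = -½ + 5/(2*B))
S(14)*(-1537 - c(47, 3)) = ((½)*(5 - 1*14)/14)*(-1537 - (-3 + 3)) = ((½)*(1/14)*(5 - 14))*(-1537 - 1*0) = ((½)*(1/14)*(-9))*(-1537 + 0) = -9/28*(-1537) = 13833/28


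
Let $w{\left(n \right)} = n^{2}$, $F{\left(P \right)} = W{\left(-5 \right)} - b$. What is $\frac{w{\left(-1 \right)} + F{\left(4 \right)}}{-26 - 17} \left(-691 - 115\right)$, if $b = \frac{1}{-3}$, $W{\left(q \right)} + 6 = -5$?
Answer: $- \frac{23374}{129} \approx -181.19$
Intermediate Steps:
$W{\left(q \right)} = -11$ ($W{\left(q \right)} = -6 - 5 = -11$)
$b = - \frac{1}{3} \approx -0.33333$
$F{\left(P \right)} = - \frac{32}{3}$ ($F{\left(P \right)} = -11 - - \frac{1}{3} = -11 + \frac{1}{3} = - \frac{32}{3}$)
$\frac{w{\left(-1 \right)} + F{\left(4 \right)}}{-26 - 17} \left(-691 - 115\right) = \frac{\left(-1\right)^{2} - \frac{32}{3}}{-26 - 17} \left(-691 - 115\right) = \frac{1 - \frac{32}{3}}{-43} \left(-806\right) = \left(- \frac{29}{3}\right) \left(- \frac{1}{43}\right) \left(-806\right) = \frac{29}{129} \left(-806\right) = - \frac{23374}{129}$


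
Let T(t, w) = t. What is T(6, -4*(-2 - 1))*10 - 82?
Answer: -22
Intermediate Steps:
T(6, -4*(-2 - 1))*10 - 82 = 6*10 - 82 = 60 - 82 = -22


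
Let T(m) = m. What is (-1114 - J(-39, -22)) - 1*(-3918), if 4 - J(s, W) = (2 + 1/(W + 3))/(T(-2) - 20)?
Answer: 1170363/418 ≈ 2799.9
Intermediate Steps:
J(s, W) = 45/11 + 1/(22*(3 + W)) (J(s, W) = 4 - (2 + 1/(W + 3))/(-2 - 20) = 4 - (2 + 1/(3 + W))/(-22) = 4 - (2 + 1/(3 + W))*(-1)/22 = 4 - (-1/11 - 1/(22*(3 + W))) = 4 + (1/11 + 1/(22*(3 + W))) = 45/11 + 1/(22*(3 + W)))
(-1114 - J(-39, -22)) - 1*(-3918) = (-1114 - (271 + 90*(-22))/(22*(3 - 22))) - 1*(-3918) = (-1114 - (271 - 1980)/(22*(-19))) + 3918 = (-1114 - (-1)*(-1709)/(22*19)) + 3918 = (-1114 - 1*1709/418) + 3918 = (-1114 - 1709/418) + 3918 = -467361/418 + 3918 = 1170363/418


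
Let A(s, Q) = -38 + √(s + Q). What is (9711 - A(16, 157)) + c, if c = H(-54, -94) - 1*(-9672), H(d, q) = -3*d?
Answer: 19583 - √173 ≈ 19570.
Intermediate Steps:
A(s, Q) = -38 + √(Q + s)
c = 9834 (c = -3*(-54) - 1*(-9672) = 162 + 9672 = 9834)
(9711 - A(16, 157)) + c = (9711 - (-38 + √(157 + 16))) + 9834 = (9711 - (-38 + √173)) + 9834 = (9711 + (38 - √173)) + 9834 = (9749 - √173) + 9834 = 19583 - √173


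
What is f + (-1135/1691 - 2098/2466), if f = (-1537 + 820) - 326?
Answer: -2177831443/2085003 ≈ -1044.5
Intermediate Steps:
f = -1043 (f = -717 - 326 = -1043)
f + (-1135/1691 - 2098/2466) = -1043 + (-1135/1691 - 2098/2466) = -1043 + (-1135*1/1691 - 2098*1/2466) = -1043 + (-1135/1691 - 1049/1233) = -1043 - 3173314/2085003 = -2177831443/2085003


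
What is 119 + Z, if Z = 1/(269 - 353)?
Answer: 9995/84 ≈ 118.99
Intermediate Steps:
Z = -1/84 (Z = 1/(-84) = -1/84 ≈ -0.011905)
119 + Z = 119 - 1/84 = 9995/84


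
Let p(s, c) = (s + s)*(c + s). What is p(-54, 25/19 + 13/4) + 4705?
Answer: 190834/19 ≈ 10044.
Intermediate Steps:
p(s, c) = 2*s*(c + s) (p(s, c) = (2*s)*(c + s) = 2*s*(c + s))
p(-54, 25/19 + 13/4) + 4705 = 2*(-54)*((25/19 + 13/4) - 54) + 4705 = 2*(-54)*(347/76 - 54) + 4705 = 2*(-54)*(-3757/76) + 4705 = 101439/19 + 4705 = 190834/19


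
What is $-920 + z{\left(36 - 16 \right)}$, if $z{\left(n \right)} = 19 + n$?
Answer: $-881$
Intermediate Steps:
$-920 + z{\left(36 - 16 \right)} = -920 + \left(19 + \left(36 - 16\right)\right) = -920 + \left(19 + 20\right) = -920 + 39 = -881$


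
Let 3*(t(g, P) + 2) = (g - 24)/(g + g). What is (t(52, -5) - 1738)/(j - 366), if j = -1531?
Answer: 135713/147966 ≈ 0.91719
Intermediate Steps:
t(g, P) = -2 + (-24 + g)/(6*g) (t(g, P) = -2 + ((g - 24)/(g + g))/3 = -2 + ((-24 + g)/((2*g)))/3 = -2 + ((-24 + g)*(1/(2*g)))/3 = -2 + ((-24 + g)/(2*g))/3 = -2 + (-24 + g)/(6*g))
(t(52, -5) - 1738)/(j - 366) = ((-11/6 - 4/52) - 1738)/(-1531 - 366) = ((-11/6 - 4*1/52) - 1738)/(-1897) = ((-11/6 - 1/13) - 1738)*(-1/1897) = (-149/78 - 1738)*(-1/1897) = -135713/78*(-1/1897) = 135713/147966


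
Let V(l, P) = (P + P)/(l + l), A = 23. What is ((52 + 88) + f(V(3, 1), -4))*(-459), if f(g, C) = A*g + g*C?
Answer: -67167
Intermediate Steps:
V(l, P) = P/l (V(l, P) = (2*P)/((2*l)) = (2*P)*(1/(2*l)) = P/l)
f(g, C) = 23*g + C*g (f(g, C) = 23*g + g*C = 23*g + C*g)
((52 + 88) + f(V(3, 1), -4))*(-459) = ((52 + 88) + (1/3)*(23 - 4))*(-459) = (140 + (1*(⅓))*19)*(-459) = (140 + (⅓)*19)*(-459) = (140 + 19/3)*(-459) = (439/3)*(-459) = -67167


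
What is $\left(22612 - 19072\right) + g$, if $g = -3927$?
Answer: $-387$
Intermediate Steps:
$\left(22612 - 19072\right) + g = \left(22612 - 19072\right) - 3927 = 3540 - 3927 = -387$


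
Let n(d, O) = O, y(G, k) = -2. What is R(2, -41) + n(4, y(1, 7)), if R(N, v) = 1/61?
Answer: -121/61 ≈ -1.9836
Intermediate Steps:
R(N, v) = 1/61
R(2, -41) + n(4, y(1, 7)) = 1/61 - 2 = -121/61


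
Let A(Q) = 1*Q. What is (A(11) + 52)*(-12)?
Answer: -756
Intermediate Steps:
A(Q) = Q
(A(11) + 52)*(-12) = (11 + 52)*(-12) = 63*(-12) = -756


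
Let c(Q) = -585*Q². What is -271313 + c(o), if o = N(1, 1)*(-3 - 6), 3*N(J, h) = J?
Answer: -276578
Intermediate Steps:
N(J, h) = J/3
o = -3 (o = ((⅓)*1)*(-3 - 6) = (⅓)*(-9) = -3)
-271313 + c(o) = -271313 - 585*(-3)² = -271313 - 585*9 = -271313 - 5265 = -276578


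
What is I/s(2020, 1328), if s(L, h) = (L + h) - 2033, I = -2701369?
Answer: -2701369/1315 ≈ -2054.3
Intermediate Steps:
s(L, h) = -2033 + L + h
I/s(2020, 1328) = -2701369/(-2033 + 2020 + 1328) = -2701369/1315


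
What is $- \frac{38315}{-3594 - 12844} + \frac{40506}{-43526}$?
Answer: $\frac{500930531}{357740194} \approx 1.4003$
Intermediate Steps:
$- \frac{38315}{-3594 - 12844} + \frac{40506}{-43526} = - \frac{38315}{-16438} + 40506 \left(- \frac{1}{43526}\right) = \left(-38315\right) \left(- \frac{1}{16438}\right) - \frac{20253}{21763} = \frac{38315}{16438} - \frac{20253}{21763} = \frac{500930531}{357740194}$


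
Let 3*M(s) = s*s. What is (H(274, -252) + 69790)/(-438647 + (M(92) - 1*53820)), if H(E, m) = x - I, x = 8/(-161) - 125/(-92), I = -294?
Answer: -135404817/945995428 ≈ -0.14313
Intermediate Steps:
M(s) = s²/3 (M(s) = (s*s)/3 = s²/3)
x = 843/644 (x = 8*(-1/161) - 125*(-1/92) = -8/161 + 125/92 = 843/644 ≈ 1.3090)
H(E, m) = 190179/644 (H(E, m) = 843/644 - 1*(-294) = 843/644 + 294 = 190179/644)
(H(274, -252) + 69790)/(-438647 + (M(92) - 1*53820)) = (190179/644 + 69790)/(-438647 + ((⅓)*92² - 1*53820)) = 45134939/(644*(-438647 + ((⅓)*8464 - 53820))) = 45134939/(644*(-438647 + (8464/3 - 53820))) = 45134939/(644*(-438647 - 152996/3)) = 45134939/(644*(-1468937/3)) = (45134939/644)*(-3/1468937) = -135404817/945995428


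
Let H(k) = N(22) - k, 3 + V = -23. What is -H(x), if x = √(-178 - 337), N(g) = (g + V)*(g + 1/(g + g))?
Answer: 969/11 + I*√515 ≈ 88.091 + 22.694*I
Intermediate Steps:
V = -26 (V = -3 - 23 = -26)
N(g) = (-26 + g)*(g + 1/(2*g)) (N(g) = (g - 26)*(g + 1/(g + g)) = (-26 + g)*(g + 1/(2*g)))
x = I*√515 (x = √(-515) = I*√515 ≈ 22.694*I)
H(k) = -969/11 - k (H(k) = (½ + 22² - 26*22 - 13/22) - k = (½ + 484 - 572 - 13*1/22) - k = (½ + 484 - 572 - 13/22) - k = -969/11 - k)
-H(x) = -(-969/11 - I*√515) = 969/11 + I*√515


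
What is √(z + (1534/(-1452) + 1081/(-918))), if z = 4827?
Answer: √13666096527/1683 ≈ 69.461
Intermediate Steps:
√(z + (1534/(-1452) + 1081/(-918))) = √(4827 + (1534/(-1452) + 1081/(-918))) = √(4827 + (1534*(-1/1452) + 1081*(-1/918))) = √(4827 + (-767/726 - 1081/918)) = √(4827 - 124076/55539) = √(267962677/55539) = √13666096527/1683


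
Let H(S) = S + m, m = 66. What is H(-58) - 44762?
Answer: -44754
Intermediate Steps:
H(S) = 66 + S (H(S) = S + 66 = 66 + S)
H(-58) - 44762 = (66 - 58) - 44762 = 8 - 44762 = -44754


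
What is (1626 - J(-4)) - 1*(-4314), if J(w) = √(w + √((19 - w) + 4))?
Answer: 5940 - √(-4 + 3*√3) ≈ 5938.9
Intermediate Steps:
J(w) = √(w + √(23 - w))
(1626 - J(-4)) - 1*(-4314) = (1626 - √(-4 + √(23 - 1*(-4)))) - 1*(-4314) = (1626 - √(-4 + √(23 + 4))) + 4314 = (1626 - √(-4 + √27)) + 4314 = (1626 - √(-4 + 3*√3)) + 4314 = 5940 - √(-4 + 3*√3)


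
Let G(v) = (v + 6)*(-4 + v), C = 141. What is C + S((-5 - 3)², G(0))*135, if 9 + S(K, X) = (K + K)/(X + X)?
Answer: -1434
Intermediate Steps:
G(v) = (-4 + v)*(6 + v) (G(v) = (6 + v)*(-4 + v) = (-4 + v)*(6 + v))
S(K, X) = -9 + K/X (S(K, X) = -9 + (K + K)/(X + X) = -9 + (2*K)/((2*X)) = -9 + (2*K)*(1/(2*X)) = -9 + K/X)
C + S((-5 - 3)², G(0))*135 = 141 + (-9 + (-5 - 3)²/(-24 + 0² + 2*0))*135 = 141 + (-9 + (-8)²/(-24 + 0 + 0))*135 = 141 + (-9 + 64/(-24))*135 = 141 + (-9 + 64*(-1/24))*135 = 141 + (-9 - 8/3)*135 = 141 - 35/3*135 = 141 - 1575 = -1434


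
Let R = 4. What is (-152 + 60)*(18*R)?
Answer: -6624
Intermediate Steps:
(-152 + 60)*(18*R) = (-152 + 60)*(18*4) = -92*72 = -6624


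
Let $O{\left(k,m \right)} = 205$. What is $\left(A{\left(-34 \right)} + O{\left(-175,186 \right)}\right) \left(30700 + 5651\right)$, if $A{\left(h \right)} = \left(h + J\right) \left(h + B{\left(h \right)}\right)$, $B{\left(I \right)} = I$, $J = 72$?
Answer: $-86479029$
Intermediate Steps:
$A{\left(h \right)} = 2 h \left(72 + h\right)$ ($A{\left(h \right)} = \left(h + 72\right) \left(h + h\right) = \left(72 + h\right) 2 h = 2 h \left(72 + h\right)$)
$\left(A{\left(-34 \right)} + O{\left(-175,186 \right)}\right) \left(30700 + 5651\right) = \left(2 \left(-34\right) \left(72 - 34\right) + 205\right) \left(30700 + 5651\right) = \left(2 \left(-34\right) 38 + 205\right) 36351 = \left(-2584 + 205\right) 36351 = \left(-2379\right) 36351 = -86479029$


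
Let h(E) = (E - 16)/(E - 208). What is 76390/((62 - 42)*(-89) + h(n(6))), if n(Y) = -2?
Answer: -2673650/62297 ≈ -42.918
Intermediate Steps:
h(E) = (-16 + E)/(-208 + E)
76390/((62 - 42)*(-89) + h(n(6))) = 76390/((62 - 42)*(-89) + (-16 - 2)/(-208 - 2)) = 76390/(20*(-89) - 18/(-210)) = 76390/(-1780 - 1/210*(-18)) = 76390/(-1780 + 3/35) = 76390/(-62297/35) = 76390*(-35/62297) = -2673650/62297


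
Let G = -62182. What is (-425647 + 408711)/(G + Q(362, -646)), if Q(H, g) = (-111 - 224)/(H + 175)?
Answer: 9094632/33392069 ≈ 0.27236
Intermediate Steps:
Q(H, g) = -335/(175 + H)
(-425647 + 408711)/(G + Q(362, -646)) = (-425647 + 408711)/(-62182 - 335/(175 + 362)) = -16936/(-62182 - 335/537) = -16936/(-33392069/537) = -16936*(-537/33392069) = 9094632/33392069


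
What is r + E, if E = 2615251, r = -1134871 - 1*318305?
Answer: 1162075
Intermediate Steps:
r = -1453176 (r = -1134871 - 318305 = -1453176)
r + E = -1453176 + 2615251 = 1162075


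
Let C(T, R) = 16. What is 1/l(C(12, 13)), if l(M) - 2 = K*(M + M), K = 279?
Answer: 1/8930 ≈ 0.00011198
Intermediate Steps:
l(M) = 2 + 558*M (l(M) = 2 + 279*(M + M) = 2 + 279*(2*M) = 2 + 558*M)
1/l(C(12, 13)) = 1/(2 + 558*16) = 1/(2 + 8928) = 1/8930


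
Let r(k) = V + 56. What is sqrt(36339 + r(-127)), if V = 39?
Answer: sqrt(36434) ≈ 190.88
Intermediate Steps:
r(k) = 95 (r(k) = 39 + 56 = 95)
sqrt(36339 + r(-127)) = sqrt(36339 + 95) = sqrt(36434)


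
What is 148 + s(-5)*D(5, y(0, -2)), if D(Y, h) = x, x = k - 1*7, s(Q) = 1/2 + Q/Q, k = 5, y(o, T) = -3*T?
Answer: 145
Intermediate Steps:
s(Q) = 3/2 (s(Q) = 1*(½) + 1 = ½ + 1 = 3/2)
x = -2 (x = 5 - 1*7 = 5 - 7 = -2)
D(Y, h) = -2
148 + s(-5)*D(5, y(0, -2)) = 148 + (3/2)*(-2) = 148 - 3 = 145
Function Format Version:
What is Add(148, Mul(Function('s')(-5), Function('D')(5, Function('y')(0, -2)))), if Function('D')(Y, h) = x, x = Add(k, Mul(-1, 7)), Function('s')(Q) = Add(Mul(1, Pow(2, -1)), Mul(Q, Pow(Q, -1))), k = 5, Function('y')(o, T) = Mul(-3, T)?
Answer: 145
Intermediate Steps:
Function('s')(Q) = Rational(3, 2) (Function('s')(Q) = Add(Mul(1, Rational(1, 2)), 1) = Add(Rational(1, 2), 1) = Rational(3, 2))
x = -2 (x = Add(5, Mul(-1, 7)) = Add(5, -7) = -2)
Function('D')(Y, h) = -2
Add(148, Mul(Function('s')(-5), Function('D')(5, Function('y')(0, -2)))) = Add(148, Mul(Rational(3, 2), -2)) = Add(148, -3) = 145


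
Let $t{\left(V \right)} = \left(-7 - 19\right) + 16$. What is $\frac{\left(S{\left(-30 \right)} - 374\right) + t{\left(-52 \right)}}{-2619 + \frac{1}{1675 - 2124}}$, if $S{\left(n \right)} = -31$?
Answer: $\frac{186335}{1175932} \approx 0.15846$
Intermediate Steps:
$t{\left(V \right)} = -10$ ($t{\left(V \right)} = -26 + 16 = -10$)
$\frac{\left(S{\left(-30 \right)} - 374\right) + t{\left(-52 \right)}}{-2619 + \frac{1}{1675 - 2124}} = \frac{\left(-31 - 374\right) - 10}{-2619 + \frac{1}{1675 - 2124}} = \frac{-405 - 10}{-2619 + \frac{1}{-449}} = - \frac{415}{-2619 - \frac{1}{449}} = - \frac{415}{- \frac{1175932}{449}} = \left(-415\right) \left(- \frac{449}{1175932}\right) = \frac{186335}{1175932}$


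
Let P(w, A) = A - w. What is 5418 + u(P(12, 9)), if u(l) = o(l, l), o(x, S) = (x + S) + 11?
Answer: 5423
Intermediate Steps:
o(x, S) = 11 + S + x (o(x, S) = (S + x) + 11 = 11 + S + x)
u(l) = 11 + 2*l (u(l) = 11 + l + l = 11 + 2*l)
5418 + u(P(12, 9)) = 5418 + (11 + 2*(9 - 1*12)) = 5418 + (11 + 2*(9 - 12)) = 5418 + (11 + 2*(-3)) = 5418 + (11 - 6) = 5418 + 5 = 5423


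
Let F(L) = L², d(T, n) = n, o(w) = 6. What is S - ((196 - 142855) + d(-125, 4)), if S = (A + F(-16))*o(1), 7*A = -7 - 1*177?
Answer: 1008233/7 ≈ 1.4403e+5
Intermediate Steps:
A = -184/7 (A = (-7 - 1*177)/7 = (-7 - 177)/7 = (⅐)*(-184) = -184/7 ≈ -26.286)
S = 9648/7 (S = (-184/7 + (-16)²)*6 = (-184/7 + 256)*6 = (1608/7)*6 = 9648/7 ≈ 1378.3)
S - ((196 - 142855) + d(-125, 4)) = 9648/7 - ((196 - 142855) + 4) = 9648/7 - (-142659 + 4) = 9648/7 - 1*(-142655) = 9648/7 + 142655 = 1008233/7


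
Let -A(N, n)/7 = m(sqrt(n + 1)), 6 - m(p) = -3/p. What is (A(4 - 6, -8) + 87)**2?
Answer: 1962 + 270*I*sqrt(7) ≈ 1962.0 + 714.35*I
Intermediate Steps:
m(p) = 6 + 3/p (m(p) = 6 - (-3)/p = 6 + 3/p)
A(N, n) = -42 - 21/sqrt(1 + n) (A(N, n) = -7*(6 + 3/(sqrt(n + 1))) = -7*(6 + 3/(sqrt(1 + n))) = -7*(6 + 3/sqrt(1 + n)) = -42 - 21/sqrt(1 + n))
(A(4 - 6, -8) + 87)**2 = ((-42 - 21/sqrt(1 - 8)) + 87)**2 = ((-42 - (-3)*I*sqrt(7)) + 87)**2 = ((-42 + 3*I*sqrt(7)) + 87)**2 = (45 + 3*I*sqrt(7))**2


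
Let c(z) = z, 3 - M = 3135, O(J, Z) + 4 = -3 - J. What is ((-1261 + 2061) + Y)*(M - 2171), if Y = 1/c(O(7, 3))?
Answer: -59388297/14 ≈ -4.2420e+6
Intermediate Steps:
O(J, Z) = -7 - J (O(J, Z) = -4 + (-3 - J) = -7 - J)
M = -3132 (M = 3 - 1*3135 = 3 - 3135 = -3132)
Y = -1/14 (Y = 1/(-7 - 1*7) = 1/(-7 - 7) = 1/(-14) = -1/14 ≈ -0.071429)
((-1261 + 2061) + Y)*(M - 2171) = ((-1261 + 2061) - 1/14)*(-3132 - 2171) = (800 - 1/14)*(-5303) = (11199/14)*(-5303) = -59388297/14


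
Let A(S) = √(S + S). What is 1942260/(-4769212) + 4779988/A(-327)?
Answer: -485565/1192303 - 2389994*I*√654/327 ≈ -0.40725 - 1.8691e+5*I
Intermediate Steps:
A(S) = √2*√S (A(S) = √(2*S) = √2*√S)
1942260/(-4769212) + 4779988/A(-327) = 1942260/(-4769212) + 4779988/((√2*√(-327))) = 1942260*(-1/4769212) + 4779988/((√2*(I*√327))) = -485565/1192303 + 4779988/((I*√654)) = -485565/1192303 + 4779988*(-I*√654/654) = -485565/1192303 - 2389994*I*√654/327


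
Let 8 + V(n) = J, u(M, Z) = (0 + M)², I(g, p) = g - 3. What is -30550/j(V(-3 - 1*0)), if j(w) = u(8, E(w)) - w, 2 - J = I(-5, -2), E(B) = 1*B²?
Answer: -15275/31 ≈ -492.74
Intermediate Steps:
I(g, p) = -3 + g
E(B) = B²
u(M, Z) = M²
J = 10 (J = 2 - (-3 - 5) = 2 - 1*(-8) = 2 + 8 = 10)
V(n) = 2 (V(n) = -8 + 10 = 2)
j(w) = 64 - w (j(w) = 8² - w = 64 - w)
-30550/j(V(-3 - 1*0)) = -30550/(64 - 1*2) = -30550/(64 - 2) = -30550/62 = -30550*1/62 = -15275/31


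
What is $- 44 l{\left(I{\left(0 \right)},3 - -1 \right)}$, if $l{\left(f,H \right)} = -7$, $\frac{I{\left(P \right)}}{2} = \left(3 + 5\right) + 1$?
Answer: $308$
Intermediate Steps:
$I{\left(P \right)} = 18$ ($I{\left(P \right)} = 2 \left(\left(3 + 5\right) + 1\right) = 2 \left(8 + 1\right) = 2 \cdot 9 = 18$)
$- 44 l{\left(I{\left(0 \right)},3 - -1 \right)} = \left(-44\right) \left(-7\right) = 308$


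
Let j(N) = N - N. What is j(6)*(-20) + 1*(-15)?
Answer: -15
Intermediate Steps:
j(N) = 0
j(6)*(-20) + 1*(-15) = 0*(-20) + 1*(-15) = 0 - 15 = -15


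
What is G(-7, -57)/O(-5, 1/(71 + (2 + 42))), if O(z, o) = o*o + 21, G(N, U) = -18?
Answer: -119025/138863 ≈ -0.85714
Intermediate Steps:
O(z, o) = 21 + o² (O(z, o) = o² + 21 = 21 + o²)
G(-7, -57)/O(-5, 1/(71 + (2 + 42))) = -18/(21 + (1/(71 + (2 + 42)))²) = -18/(21 + (1/(71 + 44))²) = -18/(21 + (1/115)²) = -18/(21 + 1/13225) = -18/277726/13225 = -18*13225/277726 = -119025/138863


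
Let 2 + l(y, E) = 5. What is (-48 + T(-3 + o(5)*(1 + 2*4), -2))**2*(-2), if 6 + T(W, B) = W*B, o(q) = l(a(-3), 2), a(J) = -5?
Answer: -20808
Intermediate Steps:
l(y, E) = 3 (l(y, E) = -2 + 5 = 3)
o(q) = 3
T(W, B) = -6 + B*W (T(W, B) = -6 + W*B = -6 + B*W)
(-48 + T(-3 + o(5)*(1 + 2*4), -2))**2*(-2) = (-48 + (-6 - 2*(-3 + 3*(1 + 2*4))))**2*(-2) = (-48 + (-6 - 2*(-3 + 3*(1 + 8))))**2*(-2) = (-48 + (-6 - 2*(-3 + 3*9)))**2*(-2) = (-48 + (-6 - 2*(-3 + 27)))**2*(-2) = (-48 + (-6 - 2*24))**2*(-2) = (-48 + (-6 - 48))**2*(-2) = (-48 - 54)**2*(-2) = (-102)**2*(-2) = 10404*(-2) = -20808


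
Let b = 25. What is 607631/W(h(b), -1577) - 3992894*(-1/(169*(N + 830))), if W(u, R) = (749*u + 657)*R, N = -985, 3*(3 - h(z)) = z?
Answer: -119548474417/784880785 ≈ -152.31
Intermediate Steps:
h(z) = 3 - z/3
W(u, R) = R*(657 + 749*u) (W(u, R) = (657 + 749*u)*R = R*(657 + 749*u))
607631/W(h(b), -1577) - 3992894*(-1/(169*(N + 830))) = 607631/((-1577*(657 + 749*(3 - 1/3*25)))) - 3992894*(-1/(169*(-985 + 830))) = 607631/((-1577*(657 + 749*(3 - 25/3)))) - 3992894/((-169*(-155))) = 607631/((-1577*(657 + 749*(-16/3)))) - 3992894/26195 = 607631/((-1577*(657 - 11984/3))) - 3992894*1/26195 = 607631/((-1577*(-10013/3))) - 3992894/26195 = 607631/(15790501/3) - 3992894/26195 = 607631*(3/15790501) - 3992894/26195 = 3459/29963 - 3992894/26195 = -119548474417/784880785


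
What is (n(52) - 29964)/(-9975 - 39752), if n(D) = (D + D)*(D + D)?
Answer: 19148/49727 ≈ 0.38506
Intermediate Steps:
n(D) = 4*D² (n(D) = (2*D)*(2*D) = 4*D²)
(n(52) - 29964)/(-9975 - 39752) = (4*52² - 29964)/(-9975 - 39752) = (4*2704 - 29964)/(-49727) = (10816 - 29964)*(-1/49727) = -19148*(-1/49727) = 19148/49727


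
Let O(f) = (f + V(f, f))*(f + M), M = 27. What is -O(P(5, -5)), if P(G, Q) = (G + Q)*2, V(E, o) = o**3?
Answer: 0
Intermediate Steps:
P(G, Q) = 2*G + 2*Q
O(f) = (27 + f)*(f + f**3) (O(f) = (f + f**3)*(f + 27) = (f + f**3)*(27 + f) = (27 + f)*(f + f**3))
-O(P(5, -5)) = -(2*5 + 2*(-5))*(27 + (2*5 + 2*(-5)) + (2*5 + 2*(-5))**3 + 27*(2*5 + 2*(-5))**2) = -(10 - 10)*(27 + (10 - 10) + (10 - 10)**3 + 27*(10 - 10)**2) = -0*(27 + 0 + 0**3 + 27*0**2) = -0*(27 + 0 + 0 + 27*0) = -0*(27 + 0 + 0 + 0) = -0*27 = -1*0 = 0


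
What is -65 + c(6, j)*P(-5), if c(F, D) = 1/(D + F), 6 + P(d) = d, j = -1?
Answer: -336/5 ≈ -67.200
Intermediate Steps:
P(d) = -6 + d
-65 + c(6, j)*P(-5) = -65 + (-6 - 5)/(-1 + 6) = -65 - 11/5 = -336/5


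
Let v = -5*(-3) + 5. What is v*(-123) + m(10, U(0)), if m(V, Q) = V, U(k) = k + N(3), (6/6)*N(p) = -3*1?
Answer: -2450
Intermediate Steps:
N(p) = -3 (N(p) = -3*1 = -3)
U(k) = -3 + k (U(k) = k - 3 = -3 + k)
v = 20 (v = 15 + 5 = 20)
v*(-123) + m(10, U(0)) = 20*(-123) + 10 = -2460 + 10 = -2450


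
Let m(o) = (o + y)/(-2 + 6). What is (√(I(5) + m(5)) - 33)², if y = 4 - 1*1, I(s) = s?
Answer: (33 - √7)² ≈ 921.38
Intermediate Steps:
y = 3 (y = 4 - 1 = 3)
m(o) = ¾ + o/4 (m(o) = (o + 3)/(-2 + 6) = (3 + o)/4 = (3 + o)*(¼) = ¾ + o/4)
(√(I(5) + m(5)) - 33)² = (√(5 + (¾ + (¼)*5)) - 33)² = (√(5 + (¾ + 5/4)) - 33)² = (√(5 + 2) - 33)² = (√7 - 33)² = (-33 + √7)²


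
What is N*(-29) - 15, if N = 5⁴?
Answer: -18140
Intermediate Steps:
N = 625
N*(-29) - 15 = 625*(-29) - 15 = -18125 - 15 = -18140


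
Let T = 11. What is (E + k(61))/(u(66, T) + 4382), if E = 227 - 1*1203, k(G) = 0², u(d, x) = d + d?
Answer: -8/37 ≈ -0.21622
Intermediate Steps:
u(d, x) = 2*d
k(G) = 0
E = -976 (E = 227 - 1203 = -976)
(E + k(61))/(u(66, T) + 4382) = (-976 + 0)/(2*66 + 4382) = -976/(132 + 4382) = -976/4514 = -976*1/4514 = -8/37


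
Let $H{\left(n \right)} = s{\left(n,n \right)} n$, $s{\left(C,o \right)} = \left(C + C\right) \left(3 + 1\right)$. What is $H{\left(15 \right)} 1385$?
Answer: $2493000$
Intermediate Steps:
$s{\left(C,o \right)} = 8 C$ ($s{\left(C,o \right)} = 2 C 4 = 8 C$)
$H{\left(n \right)} = 8 n^{2}$ ($H{\left(n \right)} = 8 n n = 8 n^{2}$)
$H{\left(15 \right)} 1385 = 8 \cdot 15^{2} \cdot 1385 = 8 \cdot 225 \cdot 1385 = 1800 \cdot 1385 = 2493000$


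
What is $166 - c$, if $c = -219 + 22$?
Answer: $363$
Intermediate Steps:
$c = -197$
$166 - c = 166 - -197 = 166 + 197 = 363$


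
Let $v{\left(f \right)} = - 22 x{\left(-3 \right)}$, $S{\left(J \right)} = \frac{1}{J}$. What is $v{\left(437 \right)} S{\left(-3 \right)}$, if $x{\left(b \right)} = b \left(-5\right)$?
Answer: $110$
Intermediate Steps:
$x{\left(b \right)} = - 5 b$
$v{\left(f \right)} = -330$ ($v{\left(f \right)} = - 22 \left(\left(-5\right) \left(-3\right)\right) = \left(-22\right) 15 = -330$)
$v{\left(437 \right)} S{\left(-3 \right)} = - \frac{330}{-3} = \left(-330\right) \left(- \frac{1}{3}\right) = 110$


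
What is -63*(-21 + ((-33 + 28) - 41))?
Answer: 4221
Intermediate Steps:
-63*(-21 + ((-33 + 28) - 41)) = -63*(-21 + (-5 - 41)) = -63*(-21 - 46) = -63*(-67) = 4221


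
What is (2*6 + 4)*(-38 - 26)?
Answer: -1024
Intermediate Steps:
(2*6 + 4)*(-38 - 26) = (12 + 4)*(-64) = 16*(-64) = -1024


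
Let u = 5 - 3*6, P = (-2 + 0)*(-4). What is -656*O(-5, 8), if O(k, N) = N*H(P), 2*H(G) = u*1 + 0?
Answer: 34112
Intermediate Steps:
P = 8 (P = -2*(-4) = 8)
u = -13 (u = 5 - 18 = -13)
H(G) = -13/2 (H(G) = (-13*1 + 0)/2 = (-13 + 0)/2 = (1/2)*(-13) = -13/2)
O(k, N) = -13*N/2 (O(k, N) = N*(-13/2) = -13*N/2)
-656*O(-5, 8) = -(-4264)*8 = -656*(-52) = 34112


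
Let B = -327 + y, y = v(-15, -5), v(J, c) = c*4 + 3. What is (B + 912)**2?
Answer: 322624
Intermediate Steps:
v(J, c) = 3 + 4*c (v(J, c) = 4*c + 3 = 3 + 4*c)
y = -17 (y = 3 + 4*(-5) = 3 - 20 = -17)
B = -344 (B = -327 - 17 = -344)
(B + 912)**2 = (-344 + 912)**2 = 568**2 = 322624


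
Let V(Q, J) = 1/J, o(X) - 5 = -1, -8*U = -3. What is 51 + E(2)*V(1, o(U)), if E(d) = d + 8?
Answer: 107/2 ≈ 53.500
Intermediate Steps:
U = 3/8 (U = -⅛*(-3) = 3/8 ≈ 0.37500)
E(d) = 8 + d
o(X) = 4 (o(X) = 5 - 1 = 4)
51 + E(2)*V(1, o(U)) = 51 + (8 + 2)/4 = 51 + 10*(¼) = 51 + 5/2 = 107/2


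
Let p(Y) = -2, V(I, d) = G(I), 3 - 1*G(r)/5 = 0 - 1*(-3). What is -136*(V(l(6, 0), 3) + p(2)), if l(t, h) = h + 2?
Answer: 272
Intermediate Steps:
l(t, h) = 2 + h
G(r) = 0 (G(r) = 15 - 5*(0 - 1*(-3)) = 15 - 5*(0 + 3) = 15 - 5*3 = 15 - 15 = 0)
V(I, d) = 0
-136*(V(l(6, 0), 3) + p(2)) = -136*(0 - 2) = -136*(-2) = 272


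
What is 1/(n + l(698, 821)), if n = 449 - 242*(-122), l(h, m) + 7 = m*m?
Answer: 1/704007 ≈ 1.4204e-6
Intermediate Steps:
l(h, m) = -7 + m² (l(h, m) = -7 + m*m = -7 + m²)
n = 29973 (n = 449 + 29524 = 29973)
1/(n + l(698, 821)) = 1/(29973 + (-7 + 821²)) = 1/(29973 + (-7 + 674041)) = 1/(29973 + 674034) = 1/704007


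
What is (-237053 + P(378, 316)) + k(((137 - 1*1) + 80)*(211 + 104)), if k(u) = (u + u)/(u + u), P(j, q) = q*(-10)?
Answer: -240212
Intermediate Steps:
P(j, q) = -10*q
k(u) = 1 (k(u) = (2*u)/((2*u)) = (2*u)*(1/(2*u)) = 1)
(-237053 + P(378, 316)) + k(((137 - 1*1) + 80)*(211 + 104)) = (-237053 - 10*316) + 1 = (-237053 - 3160) + 1 = -240213 + 1 = -240212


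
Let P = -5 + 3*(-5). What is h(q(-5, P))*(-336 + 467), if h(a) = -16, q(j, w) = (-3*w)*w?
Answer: -2096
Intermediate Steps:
P = -20 (P = -5 - 15 = -20)
q(j, w) = -3*w²
h(q(-5, P))*(-336 + 467) = -16*(-336 + 467) = -16*131 = -2096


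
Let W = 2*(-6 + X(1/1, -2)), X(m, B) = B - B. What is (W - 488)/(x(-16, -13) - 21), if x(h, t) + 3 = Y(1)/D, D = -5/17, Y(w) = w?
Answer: 2500/137 ≈ 18.248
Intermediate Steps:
D = -5/17 (D = -5*1/17 = -5/17 ≈ -0.29412)
x(h, t) = -32/5 (x(h, t) = -3 + 1/(-5/17) = -3 + 1*(-17/5) = -3 - 17/5 = -32/5)
X(m, B) = 0
W = -12 (W = 2*(-6 + 0) = 2*(-6) = -12)
(W - 488)/(x(-16, -13) - 21) = (-12 - 488)/(-32/5 - 21) = -500/(-137/5) = -500*(-5/137) = 2500/137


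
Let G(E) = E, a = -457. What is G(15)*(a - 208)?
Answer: -9975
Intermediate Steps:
G(15)*(a - 208) = 15*(-457 - 208) = 15*(-665) = -9975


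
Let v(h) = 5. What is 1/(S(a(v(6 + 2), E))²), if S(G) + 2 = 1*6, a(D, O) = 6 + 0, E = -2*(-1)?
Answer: 1/16 ≈ 0.062500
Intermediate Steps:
E = 2
a(D, O) = 6
S(G) = 4 (S(G) = -2 + 1*6 = -2 + 6 = 4)
1/(S(a(v(6 + 2), E))²) = 1/(4²) = 1/16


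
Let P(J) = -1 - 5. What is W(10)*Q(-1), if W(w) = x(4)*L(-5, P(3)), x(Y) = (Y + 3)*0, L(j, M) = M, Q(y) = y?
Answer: 0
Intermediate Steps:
P(J) = -6
x(Y) = 0 (x(Y) = (3 + Y)*0 = 0)
W(w) = 0 (W(w) = 0*(-6) = 0)
W(10)*Q(-1) = 0*(-1) = 0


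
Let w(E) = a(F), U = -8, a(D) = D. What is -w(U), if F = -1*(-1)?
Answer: -1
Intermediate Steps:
F = 1
w(E) = 1
-w(U) = -1*1 = -1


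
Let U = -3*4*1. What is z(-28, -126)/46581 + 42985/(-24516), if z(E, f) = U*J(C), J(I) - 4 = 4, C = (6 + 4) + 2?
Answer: -668212607/380659932 ≈ -1.7554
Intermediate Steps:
C = 12 (C = 10 + 2 = 12)
U = -12 (U = -12*1 = -12)
J(I) = 8 (J(I) = 4 + 4 = 8)
z(E, f) = -96 (z(E, f) = -12*8 = -96)
z(-28, -126)/46581 + 42985/(-24516) = -96/46581 + 42985/(-24516) = -96*1/46581 + 42985*(-1/24516) = -32/15527 - 42985/24516 = -668212607/380659932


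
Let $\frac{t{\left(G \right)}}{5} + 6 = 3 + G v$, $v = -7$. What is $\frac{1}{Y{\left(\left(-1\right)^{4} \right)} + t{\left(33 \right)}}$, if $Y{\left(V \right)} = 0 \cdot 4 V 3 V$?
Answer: $- \frac{1}{1170} \approx -0.0008547$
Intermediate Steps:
$t{\left(G \right)} = -15 - 35 G$ ($t{\left(G \right)} = -30 + 5 \left(3 + G \left(-7\right)\right) = -30 + 5 \left(3 - 7 G\right) = -30 - \left(-15 + 35 G\right) = -15 - 35 G$)
$Y{\left(V \right)} = 0$ ($Y{\left(V \right)} = 0 V 3 V = 0 \cdot 3 V = 0 V = 0$)
$\frac{1}{Y{\left(\left(-1\right)^{4} \right)} + t{\left(33 \right)}} = \frac{1}{0 - 1170} = \frac{1}{-1170} = - \frac{1}{1170}$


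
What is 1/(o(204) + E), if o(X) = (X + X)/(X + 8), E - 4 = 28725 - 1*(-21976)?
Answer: 53/2687467 ≈ 1.9721e-5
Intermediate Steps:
E = 50705 (E = 4 + (28725 - 1*(-21976)) = 4 + (28725 + 21976) = 4 + 50701 = 50705)
o(X) = 2*X/(8 + X) (o(X) = (2*X)/(8 + X) = 2*X/(8 + X))
1/(o(204) + E) = 1/(2*204/(8 + 204) + 50705) = 1/(2*204/212 + 50705) = 1/(2*204*(1/212) + 50705) = 1/(102/53 + 50705) = 1/(2687467/53) = 53/2687467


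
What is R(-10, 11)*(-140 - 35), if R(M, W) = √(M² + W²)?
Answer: -175*√221 ≈ -2601.6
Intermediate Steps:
R(-10, 11)*(-140 - 35) = √((-10)² + 11²)*(-140 - 35) = √(100 + 121)*(-175) = √221*(-175) = -175*√221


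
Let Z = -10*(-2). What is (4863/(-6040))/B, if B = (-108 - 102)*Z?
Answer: 1621/8456000 ≈ 0.00019170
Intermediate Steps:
Z = 20
B = -4200 (B = (-108 - 102)*20 = -210*20 = -4200)
(4863/(-6040))/B = (4863/(-6040))/(-4200) = (4863*(-1/6040))*(-1/4200) = -4863/6040*(-1/4200) = 1621/8456000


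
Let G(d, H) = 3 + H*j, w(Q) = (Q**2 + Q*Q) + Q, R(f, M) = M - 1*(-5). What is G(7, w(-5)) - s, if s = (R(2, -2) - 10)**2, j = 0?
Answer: -46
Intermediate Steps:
R(f, M) = 5 + M (R(f, M) = M + 5 = 5 + M)
w(Q) = Q + 2*Q**2 (w(Q) = (Q**2 + Q**2) + Q = 2*Q**2 + Q = Q + 2*Q**2)
G(d, H) = 3 (G(d, H) = 3 + H*0 = 3 + 0 = 3)
s = 49 (s = ((5 - 2) - 10)**2 = (3 - 10)**2 = (-7)**2 = 49)
G(7, w(-5)) - s = 3 - 1*49 = 3 - 49 = -46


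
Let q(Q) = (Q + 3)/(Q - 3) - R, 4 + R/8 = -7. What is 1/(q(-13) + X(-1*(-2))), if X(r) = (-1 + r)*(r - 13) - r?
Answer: 8/605 ≈ 0.013223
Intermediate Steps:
R = -88 (R = -32 + 8*(-7) = -32 - 56 = -88)
X(r) = -r + (-1 + r)*(-13 + r) (X(r) = (-1 + r)*(-13 + r) - r = -r + (-1 + r)*(-13 + r))
q(Q) = 88 + (3 + Q)/(-3 + Q) (q(Q) = (Q + 3)/(Q - 3) - 1*(-88) = (3 + Q)/(-3 + Q) + 88 = 88 + (3 + Q)/(-3 + Q))
1/(q(-13) + X(-1*(-2))) = 1/((-261 + 89*(-13))/(-3 - 13) + (13 + (-1*(-2))² - (-15)*(-2))) = 1/((-261 - 1157)/(-16) + (13 + 2² - 15*2)) = 1/(-1/16*(-1418) + (13 + 4 - 30)) = 1/(709/8 - 13) = 1/(605/8) = 8/605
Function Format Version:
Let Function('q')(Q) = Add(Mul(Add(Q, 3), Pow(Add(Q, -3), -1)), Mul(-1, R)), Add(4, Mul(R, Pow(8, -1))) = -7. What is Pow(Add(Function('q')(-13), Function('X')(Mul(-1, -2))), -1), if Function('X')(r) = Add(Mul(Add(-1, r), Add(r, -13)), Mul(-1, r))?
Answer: Rational(8, 605) ≈ 0.013223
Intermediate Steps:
R = -88 (R = Add(-32, Mul(8, -7)) = Add(-32, -56) = -88)
Function('X')(r) = Add(Mul(-1, r), Mul(Add(-1, r), Add(-13, r))) (Function('X')(r) = Add(Mul(Add(-1, r), Add(-13, r)), Mul(-1, r)) = Add(Mul(-1, r), Mul(Add(-1, r), Add(-13, r))))
Function('q')(Q) = Add(88, Mul(Pow(Add(-3, Q), -1), Add(3, Q))) (Function('q')(Q) = Add(Mul(Add(Q, 3), Pow(Add(Q, -3), -1)), Mul(-1, -88)) = Add(Mul(Add(3, Q), Pow(Add(-3, Q), -1)), 88) = Add(Mul(Pow(Add(-3, Q), -1), Add(3, Q)), 88) = Add(88, Mul(Pow(Add(-3, Q), -1), Add(3, Q))))
Pow(Add(Function('q')(-13), Function('X')(Mul(-1, -2))), -1) = Pow(Add(Mul(Pow(Add(-3, -13), -1), Add(-261, Mul(89, -13))), Add(13, Pow(Mul(-1, -2), 2), Mul(-15, Mul(-1, -2)))), -1) = Pow(Add(Mul(Pow(-16, -1), Add(-261, -1157)), Add(13, Pow(2, 2), Mul(-15, 2))), -1) = Pow(Add(Mul(Rational(-1, 16), -1418), Add(13, 4, -30)), -1) = Pow(Add(Rational(709, 8), -13), -1) = Pow(Rational(605, 8), -1) = Rational(8, 605)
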